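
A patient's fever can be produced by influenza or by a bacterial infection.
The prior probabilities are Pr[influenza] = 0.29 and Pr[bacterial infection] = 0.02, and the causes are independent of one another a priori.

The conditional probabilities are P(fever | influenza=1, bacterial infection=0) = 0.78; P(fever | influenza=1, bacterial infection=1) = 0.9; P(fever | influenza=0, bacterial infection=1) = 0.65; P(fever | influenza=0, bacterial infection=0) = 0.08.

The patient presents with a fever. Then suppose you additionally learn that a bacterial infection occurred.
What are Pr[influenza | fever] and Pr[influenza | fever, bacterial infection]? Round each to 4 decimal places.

For the numerator, keep only influenza=true terms: 0.221676 + 0.005220 = 0.226896
Normalizer over all consistent configurations: 0.08·0.71·0.98 + 0.65·0.71·0.02 + 0.78·0.29·0.98 + 0.9·0.29·0.02 = 0.291790
P(influenza | fever) = 0.226896/0.291790 ≈ 0.7776

With the extra evidence:
P(fever | bacterial infection) = 0.65×0.71 + 0.9×0.29 = 0.461500 + 0.261000 = 0.722500
Restricting to configurations with influenza present: 0.9×0.29 = 0.261000.
Hence the posterior is 0.261000/0.722500 ≈ 0.3612.
The drop from 0.7776 to 0.3612 is the explaining-away (discounting) effect.

Pr[influenza | fever] ≈ 0.7776; Pr[influenza | fever, bacterial infection] ≈ 0.3612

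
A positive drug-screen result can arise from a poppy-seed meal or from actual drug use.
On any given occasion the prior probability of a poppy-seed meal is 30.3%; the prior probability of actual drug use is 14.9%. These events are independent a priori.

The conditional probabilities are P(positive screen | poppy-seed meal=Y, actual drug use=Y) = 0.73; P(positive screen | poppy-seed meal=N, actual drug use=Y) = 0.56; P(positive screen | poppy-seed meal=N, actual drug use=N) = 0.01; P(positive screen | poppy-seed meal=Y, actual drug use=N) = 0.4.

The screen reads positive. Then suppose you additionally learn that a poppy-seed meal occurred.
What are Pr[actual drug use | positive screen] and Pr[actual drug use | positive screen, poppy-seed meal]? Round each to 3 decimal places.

Sum P(positive screen|·) weighted by the priors over the 4 (poppy-seed meal, actual drug use) configurations:
  P(positive screen) = 0.01*0.697*0.851 + 0.56*0.697*0.149 + 0.4*0.303*0.851 + 0.73*0.303*0.149
        = 0.005931 + 0.058158 + 0.103141 + 0.032957 = 0.200187
The terms with actual drug use present sum to 0.091115, so
  P(actual drug use | positive screen) = 0.091115 / 0.200187 ≈ 0.455

Now also conditioning on poppy-seed meal=true:
P(positive screen | poppy-seed meal) = 0.4×0.851 + 0.73×0.149 = 0.340400 + 0.108770 = 0.449170
The actual drug use-present share is 0.73×0.149 = 0.108770.
So P(actual drug use | positive screen, poppy-seed meal) = 0.108770/0.449170 ≈ 0.242.

Pr[actual drug use | positive screen] ≈ 0.455; Pr[actual drug use | positive screen, poppy-seed meal] ≈ 0.242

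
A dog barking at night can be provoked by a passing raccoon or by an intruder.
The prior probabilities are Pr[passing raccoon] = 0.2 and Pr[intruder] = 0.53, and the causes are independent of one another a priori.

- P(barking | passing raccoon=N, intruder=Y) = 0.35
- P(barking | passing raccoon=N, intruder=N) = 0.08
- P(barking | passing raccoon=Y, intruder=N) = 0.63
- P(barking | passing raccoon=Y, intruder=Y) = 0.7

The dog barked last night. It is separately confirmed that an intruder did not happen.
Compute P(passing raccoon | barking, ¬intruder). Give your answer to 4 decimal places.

Numerator (weight on configurations with passing raccoon): 0.63*0.2 = 0.126000
Denominator P(barking | ¬intruder): 0.08*0.8 + 0.63*0.2 = 0.190000
Posterior = 0.126000 / 0.190000 ≈ 0.6632

P(passing raccoon | barking, ¬intruder) ≈ 0.6632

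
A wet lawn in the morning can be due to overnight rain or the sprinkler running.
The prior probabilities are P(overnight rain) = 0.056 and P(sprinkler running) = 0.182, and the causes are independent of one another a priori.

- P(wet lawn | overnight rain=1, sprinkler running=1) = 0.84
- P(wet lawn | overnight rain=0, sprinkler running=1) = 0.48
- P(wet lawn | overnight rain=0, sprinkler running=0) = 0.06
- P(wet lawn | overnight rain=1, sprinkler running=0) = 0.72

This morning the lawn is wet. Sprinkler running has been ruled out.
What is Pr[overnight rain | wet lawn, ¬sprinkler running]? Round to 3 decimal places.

Pr[overnight rain | wet lawn, ¬sprinkler running] ≈ 0.416

Sum P(wet lawn|·) weighted by the priors over both values of overnight rain:
  P(wet lawn | ¬sprinkler running) = 0.06·0.944 + 0.72·0.056
        = 0.056640 + 0.040320 = 0.096960
Keeping only the overnight rain-present terms gives 0.040320, so
  P(overnight rain | wet lawn, ¬sprinkler running) = 0.040320 / 0.096960 ≈ 0.416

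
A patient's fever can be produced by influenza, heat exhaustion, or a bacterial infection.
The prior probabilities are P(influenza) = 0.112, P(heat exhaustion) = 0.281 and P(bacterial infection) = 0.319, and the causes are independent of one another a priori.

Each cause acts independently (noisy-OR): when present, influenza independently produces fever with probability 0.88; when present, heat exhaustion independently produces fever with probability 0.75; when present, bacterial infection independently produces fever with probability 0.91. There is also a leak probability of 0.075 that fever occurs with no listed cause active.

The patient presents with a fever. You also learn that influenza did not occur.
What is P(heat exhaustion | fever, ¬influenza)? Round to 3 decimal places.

Under noisy-OR, P(fever | causes) = 1 − (1−0.075)·∏(1−qᵢ) over the active causes.
Sum P(fever|·) weighted by the priors over the 4 (heat exhaustion, bacterial infection) configurations:
  P(fever | ¬influenza) = 0.075×0.719×0.681 + 0.91675×0.719×0.319 + 0.76875×0.281×0.681 + 0.979187×0.281×0.319
        = 0.036723 + 0.210267 + 0.147109 + 0.087773 = 0.481872
Configurations with heat exhaustion contribute 0.234882, so
  P(heat exhaustion | fever, ¬influenza) = 0.234882 / 0.481872 ≈ 0.487

P(heat exhaustion | fever, ¬influenza) ≈ 0.487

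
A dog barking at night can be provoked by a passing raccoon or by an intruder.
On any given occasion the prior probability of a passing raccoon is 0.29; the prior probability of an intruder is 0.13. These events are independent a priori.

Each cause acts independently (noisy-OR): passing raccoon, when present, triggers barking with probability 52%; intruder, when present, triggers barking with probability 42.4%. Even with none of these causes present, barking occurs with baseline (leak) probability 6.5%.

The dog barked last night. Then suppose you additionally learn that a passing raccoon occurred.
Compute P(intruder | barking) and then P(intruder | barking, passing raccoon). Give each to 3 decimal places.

P(intruder | barking) ≈ 0.282; P(intruder | barking, passing raccoon) ≈ 0.167

Under noisy-OR, P(barking | causes) = 1 − (1−0.065)·∏(1−qᵢ) over the active causes.
P(barking) = 0.065*0.71*0.87 + 0.46144*0.71*0.13 + 0.5512*0.29*0.87 + 0.741491*0.29*0.13 = 0.040150 + 0.042591 + 0.139068 + 0.027954 = 0.249763
Restricting to configurations with intruder present: 0.042591 + 0.027954 = 0.070545.
P(intruder | barking) = 0.070545 / 0.249763 ≈ 0.282

Now condition on the additional information:
P(barking | passing raccoon) = 0.5512×0.87 + 0.741491×0.13 = 0.479544 + 0.096394 = 0.575938
Of this, 0.096394 comes from 0.741491×0.13 (the intruder=true cases).
So P(intruder | barking, passing raccoon) = 0.096394/0.575938 ≈ 0.167.
This is intercausal reasoning (explaining away): once passing raccoon accounts for the barking, intruder becomes less likely.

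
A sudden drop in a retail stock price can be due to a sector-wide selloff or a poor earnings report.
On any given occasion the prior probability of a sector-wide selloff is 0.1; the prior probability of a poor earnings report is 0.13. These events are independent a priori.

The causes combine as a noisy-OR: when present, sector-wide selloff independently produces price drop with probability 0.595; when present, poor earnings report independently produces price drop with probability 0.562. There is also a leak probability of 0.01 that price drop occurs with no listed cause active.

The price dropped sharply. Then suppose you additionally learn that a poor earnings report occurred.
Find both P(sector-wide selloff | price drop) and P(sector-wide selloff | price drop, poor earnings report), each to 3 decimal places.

Under noisy-OR, P(price drop | causes) = 1 − (1−0.01)·∏(1−qᵢ) over the active causes.
By total probability over the 4 (sector-wide selloff, poor earnings report) configurations:
  P(price drop) = 0.01*0.9*0.87 + 0.56638*0.9*0.13 + 0.59905*0.1*0.87 + 0.824384*0.1*0.13
        = 0.007830 + 0.066266 + 0.052117 + 0.010717 = 0.136930
The terms with sector-wide selloff present sum to 0.062834, so
  P(sector-wide selloff | price drop) = 0.062834 / 0.136930 ≈ 0.459

Now also conditioning on poor earnings report=true:
P(price drop | poor earnings report) = 0.56638×0.9 + 0.824384×0.1 = 0.509742 + 0.082438 = 0.592180
Restricting to configurations with sector-wide selloff present: 0.824384×0.1 = 0.082438.
P(sector-wide selloff | price drop, poor earnings report) = 0.082438 / 0.592180 ≈ 0.139

P(sector-wide selloff | price drop) ≈ 0.459; P(sector-wide selloff | price drop, poor earnings report) ≈ 0.139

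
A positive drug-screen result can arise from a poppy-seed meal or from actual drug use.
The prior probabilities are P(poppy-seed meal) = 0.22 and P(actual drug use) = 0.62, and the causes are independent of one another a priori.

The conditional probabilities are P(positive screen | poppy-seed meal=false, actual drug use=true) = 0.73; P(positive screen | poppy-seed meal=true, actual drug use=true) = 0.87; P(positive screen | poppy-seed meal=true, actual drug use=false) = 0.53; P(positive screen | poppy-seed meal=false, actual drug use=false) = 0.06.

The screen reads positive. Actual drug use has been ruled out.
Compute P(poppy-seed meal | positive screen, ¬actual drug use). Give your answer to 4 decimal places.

P(poppy-seed meal | positive screen, ¬actual drug use) ≈ 0.7136

Sum P(positive screen|·) weighted by the priors over both values of poppy-seed meal:
  P(positive screen | ¬actual drug use) = 0.06·0.78 + 0.53·0.22
        = 0.046800 + 0.116600 = 0.163400
Keeping only the poppy-seed meal-present terms gives 0.116600, so
  P(poppy-seed meal | positive screen, ¬actual drug use) = 0.116600 / 0.163400 ≈ 0.7136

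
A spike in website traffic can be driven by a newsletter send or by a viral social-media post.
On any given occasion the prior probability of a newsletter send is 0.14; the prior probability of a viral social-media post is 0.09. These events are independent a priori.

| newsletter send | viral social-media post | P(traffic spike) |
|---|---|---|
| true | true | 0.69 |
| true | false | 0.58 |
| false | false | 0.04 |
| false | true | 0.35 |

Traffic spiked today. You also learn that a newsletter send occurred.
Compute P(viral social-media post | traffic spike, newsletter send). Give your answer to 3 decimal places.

P(viral social-media post | traffic spike, newsletter send) ≈ 0.105

Enumerate both values of viral social-media post and weight by the priors:
  P(traffic spike | newsletter send) = 0.58·0.91 + 0.69·0.09
        = 0.527800 + 0.062100 = 0.589900
The terms with viral social-media post present sum to 0.062100, so
  P(viral social-media post | traffic spike, newsletter send) = 0.062100 / 0.589900 ≈ 0.105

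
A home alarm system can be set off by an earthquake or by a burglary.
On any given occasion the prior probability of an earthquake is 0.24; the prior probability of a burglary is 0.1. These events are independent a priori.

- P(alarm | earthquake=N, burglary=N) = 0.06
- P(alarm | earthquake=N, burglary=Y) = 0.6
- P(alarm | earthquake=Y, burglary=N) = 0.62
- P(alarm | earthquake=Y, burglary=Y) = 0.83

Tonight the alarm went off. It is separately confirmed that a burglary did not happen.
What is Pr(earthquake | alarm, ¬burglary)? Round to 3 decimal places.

Pr(earthquake | alarm, ¬burglary) ≈ 0.765

P(alarm | ¬burglary) = 0.06×0.76 + 0.62×0.24 = 0.045600 + 0.148800 = 0.194400
The earthquake-present share is 0.62×0.24 = 0.148800.
P(earthquake | alarm, ¬burglary) = 0.148800 / 0.194400 ≈ 0.765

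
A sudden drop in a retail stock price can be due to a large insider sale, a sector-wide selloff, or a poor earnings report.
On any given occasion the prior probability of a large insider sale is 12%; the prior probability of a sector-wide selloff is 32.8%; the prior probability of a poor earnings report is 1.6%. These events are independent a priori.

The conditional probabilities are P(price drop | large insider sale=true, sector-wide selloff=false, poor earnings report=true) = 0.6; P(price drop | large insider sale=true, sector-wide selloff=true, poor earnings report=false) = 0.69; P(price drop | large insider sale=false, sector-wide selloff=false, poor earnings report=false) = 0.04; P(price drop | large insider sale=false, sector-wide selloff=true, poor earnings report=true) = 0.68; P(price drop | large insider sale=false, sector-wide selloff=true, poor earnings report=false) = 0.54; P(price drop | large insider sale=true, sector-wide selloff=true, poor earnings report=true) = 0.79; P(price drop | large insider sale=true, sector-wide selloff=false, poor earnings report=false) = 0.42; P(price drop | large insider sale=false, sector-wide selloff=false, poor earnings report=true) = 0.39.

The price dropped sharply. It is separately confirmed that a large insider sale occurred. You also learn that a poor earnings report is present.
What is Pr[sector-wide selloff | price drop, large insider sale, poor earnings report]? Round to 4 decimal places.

Pr[sector-wide selloff | price drop, large insider sale, poor earnings report] ≈ 0.3912

P(price drop | large insider sale, poor earnings report) = 0.6·0.672 + 0.79·0.328 = 0.403200 + 0.259120 = 0.662320
Restricting to configurations with sector-wide selloff present: 0.79·0.328 = 0.259120.
So P(sector-wide selloff | price drop, large insider sale, poor earnings report) = 0.259120/0.662320 ≈ 0.3912.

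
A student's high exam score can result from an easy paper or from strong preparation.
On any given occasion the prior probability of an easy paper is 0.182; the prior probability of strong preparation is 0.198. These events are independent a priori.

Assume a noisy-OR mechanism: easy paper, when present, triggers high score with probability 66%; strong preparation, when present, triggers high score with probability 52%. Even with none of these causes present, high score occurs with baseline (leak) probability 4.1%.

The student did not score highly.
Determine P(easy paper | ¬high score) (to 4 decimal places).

P(easy paper | ¬high score) ≈ 0.0703

Under noisy-OR, P(high score | causes) = 1 − (1−0.041)·∏(1−qᵢ) over the active causes.
Numerator (weight on configurations with easy paper): 0.047593 + 0.005640 = 0.053233
Denominator P(¬high score): 0.959*0.818*0.802 + 0.46032*0.818*0.198 + 0.32606*0.182*0.802 + 0.156509*0.182*0.198 = 0.756927
Posterior = 0.053233 / 0.756927 ≈ 0.0703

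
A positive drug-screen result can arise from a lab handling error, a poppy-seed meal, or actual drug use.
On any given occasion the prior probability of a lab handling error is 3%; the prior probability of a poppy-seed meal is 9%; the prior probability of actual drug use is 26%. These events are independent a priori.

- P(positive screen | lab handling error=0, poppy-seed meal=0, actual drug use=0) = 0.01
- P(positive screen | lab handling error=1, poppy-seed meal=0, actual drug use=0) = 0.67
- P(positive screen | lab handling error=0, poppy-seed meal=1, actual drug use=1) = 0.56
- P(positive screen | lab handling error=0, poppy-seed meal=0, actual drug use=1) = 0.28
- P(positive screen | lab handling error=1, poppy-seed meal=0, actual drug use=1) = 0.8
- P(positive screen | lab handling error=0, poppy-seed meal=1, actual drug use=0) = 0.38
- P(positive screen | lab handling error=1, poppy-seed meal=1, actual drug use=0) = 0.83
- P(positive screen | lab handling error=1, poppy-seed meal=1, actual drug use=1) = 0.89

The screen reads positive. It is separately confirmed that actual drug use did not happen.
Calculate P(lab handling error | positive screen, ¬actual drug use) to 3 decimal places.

Numerator (weight on configurations with lab handling error): 0.018291 + 0.002241 = 0.020532
The normalizing constant is 0.01×0.97×0.91 + 0.38×0.97×0.09 + 0.67×0.03×0.91 + 0.83×0.03×0.09 = 0.062533
P(lab handling error | positive screen, ¬actual drug use) = 0.020532/0.062533 ≈ 0.328

P(lab handling error | positive screen, ¬actual drug use) ≈ 0.328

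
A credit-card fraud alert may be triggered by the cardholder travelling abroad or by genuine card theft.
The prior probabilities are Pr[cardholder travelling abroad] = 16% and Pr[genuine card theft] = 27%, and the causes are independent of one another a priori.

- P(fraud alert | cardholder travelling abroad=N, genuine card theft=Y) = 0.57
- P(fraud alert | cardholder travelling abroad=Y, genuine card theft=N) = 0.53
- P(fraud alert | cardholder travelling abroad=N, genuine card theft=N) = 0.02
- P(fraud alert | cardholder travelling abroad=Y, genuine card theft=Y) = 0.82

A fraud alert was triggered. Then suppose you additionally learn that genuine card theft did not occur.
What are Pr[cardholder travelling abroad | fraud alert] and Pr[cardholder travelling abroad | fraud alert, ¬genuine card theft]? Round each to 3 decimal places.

Pr[cardholder travelling abroad | fraud alert] ≈ 0.407; Pr[cardholder travelling abroad | fraud alert, ¬genuine card theft] ≈ 0.835

For the numerator, keep only cardholder travelling abroad=true terms: 0.061904 + 0.035424 = 0.097328
Denominator P(fraud alert): 0.02×0.84×0.73 + 0.57×0.84×0.27 + 0.53×0.16×0.73 + 0.82×0.16×0.27 = 0.238868
Posterior = 0.097328 / 0.238868 ≈ 0.407

Now also conditioning on genuine card theft≠true:
P(fraud alert | ¬genuine card theft) = 0.02*0.84 + 0.53*0.16 = 0.016800 + 0.084800 = 0.101600
The cardholder travelling abroad-present share is 0.53*0.16 = 0.084800.
Hence the posterior is 0.084800/0.101600 ≈ 0.835.
Ruling out genuine card theft raises the posterior on cardholder travelling abroad — the flip side of explaining away.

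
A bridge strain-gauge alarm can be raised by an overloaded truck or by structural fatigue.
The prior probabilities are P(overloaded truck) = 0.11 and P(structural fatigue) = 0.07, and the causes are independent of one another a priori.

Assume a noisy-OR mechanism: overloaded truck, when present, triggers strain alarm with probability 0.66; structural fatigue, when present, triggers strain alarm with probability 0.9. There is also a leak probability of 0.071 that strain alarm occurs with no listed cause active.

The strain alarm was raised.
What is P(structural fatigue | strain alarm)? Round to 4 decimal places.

Under noisy-OR, P(strain alarm | causes) = 1 − (1−0.071)·∏(1−qᵢ) over the active causes.
P(strain alarm) = 0.071·0.89·0.93 + 0.9071·0.89·0.07 + 0.68414·0.11·0.93 + 0.968414·0.11·0.07 = 0.058767 + 0.056512 + 0.069988 + 0.007457 = 0.192724
The structural fatigue-present share is 0.056512 + 0.007457 = 0.063969.
So P(structural fatigue | strain alarm) = 0.063969/0.192724 ≈ 0.3319.

P(structural fatigue | strain alarm) ≈ 0.3319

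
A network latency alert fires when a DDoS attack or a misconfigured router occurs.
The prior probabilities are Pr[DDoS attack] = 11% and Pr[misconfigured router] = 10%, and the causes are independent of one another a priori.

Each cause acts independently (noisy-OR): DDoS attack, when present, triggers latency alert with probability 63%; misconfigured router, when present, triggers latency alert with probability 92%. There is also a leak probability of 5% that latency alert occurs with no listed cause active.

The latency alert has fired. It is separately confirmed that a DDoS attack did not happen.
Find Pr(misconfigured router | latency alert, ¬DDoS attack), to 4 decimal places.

Pr(misconfigured router | latency alert, ¬DDoS attack) ≈ 0.6725

Under noisy-OR, P(latency alert | causes) = 1 − (1−0.05)·∏(1−qᵢ) over the active causes.
Enumerate both values of misconfigured router and weight by the priors:
  P(latency alert | ¬DDoS attack) = 0.05*0.9 + 0.924*0.1
        = 0.045000 + 0.092400 = 0.137400
Keeping only the misconfigured router-present terms gives 0.092400, so
  P(misconfigured router | latency alert, ¬DDoS attack) = 0.092400 / 0.137400 ≈ 0.6725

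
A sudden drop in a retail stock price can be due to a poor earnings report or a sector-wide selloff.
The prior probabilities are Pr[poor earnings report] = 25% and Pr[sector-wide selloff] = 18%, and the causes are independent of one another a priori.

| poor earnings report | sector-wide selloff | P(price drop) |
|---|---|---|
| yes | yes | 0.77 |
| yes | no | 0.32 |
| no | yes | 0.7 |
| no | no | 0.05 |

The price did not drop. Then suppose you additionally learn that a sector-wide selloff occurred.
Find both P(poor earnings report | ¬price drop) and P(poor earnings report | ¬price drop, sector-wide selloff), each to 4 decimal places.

Sum P(¬price drop|·) weighted by the priors over the 4 (poor earnings report, sector-wide selloff) configurations:
  P(¬price drop) = 0.95·0.75·0.82 + 0.3·0.75·0.18 + 0.68·0.25·0.82 + 0.23·0.25·0.18
        = 0.584250 + 0.040500 + 0.139400 + 0.010350 = 0.774500
Keeping only the poor earnings report-present terms gives 0.149750, so
  P(poor earnings report | ¬price drop) = 0.149750 / 0.774500 ≈ 0.1934

With the extra evidence:
Enumerate both values of poor earnings report and weight by the priors:
  P(¬price drop | sector-wide selloff) = 0.3*0.75 + 0.23*0.25
        = 0.225000 + 0.057500 = 0.282500
Keeping only the poor earnings report-present terms gives 0.057500, so
  P(poor earnings report | ¬price drop, sector-wide selloff) = 0.057500 / 0.282500 ≈ 0.2035

P(poor earnings report | ¬price drop) ≈ 0.1934; P(poor earnings report | ¬price drop, sector-wide selloff) ≈ 0.2035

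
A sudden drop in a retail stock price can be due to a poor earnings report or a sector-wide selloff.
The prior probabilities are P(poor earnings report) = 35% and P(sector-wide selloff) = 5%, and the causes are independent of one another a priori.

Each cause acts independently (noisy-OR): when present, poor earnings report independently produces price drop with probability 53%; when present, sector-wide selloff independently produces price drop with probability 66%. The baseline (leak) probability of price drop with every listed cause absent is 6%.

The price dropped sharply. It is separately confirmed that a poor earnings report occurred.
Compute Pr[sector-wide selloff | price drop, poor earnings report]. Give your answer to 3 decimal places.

Under noisy-OR, P(price drop | causes) = 1 − (1−0.06)·∏(1−qᵢ) over the active causes.
For the numerator, keep only sector-wide selloff=true terms: 0.849788*0.05 = 0.042489
Denominator P(price drop | poor earnings report): 0.5582*0.95 + 0.849788*0.05 = 0.572779
Posterior = 0.042489 / 0.572779 ≈ 0.074

Pr[sector-wide selloff | price drop, poor earnings report] ≈ 0.074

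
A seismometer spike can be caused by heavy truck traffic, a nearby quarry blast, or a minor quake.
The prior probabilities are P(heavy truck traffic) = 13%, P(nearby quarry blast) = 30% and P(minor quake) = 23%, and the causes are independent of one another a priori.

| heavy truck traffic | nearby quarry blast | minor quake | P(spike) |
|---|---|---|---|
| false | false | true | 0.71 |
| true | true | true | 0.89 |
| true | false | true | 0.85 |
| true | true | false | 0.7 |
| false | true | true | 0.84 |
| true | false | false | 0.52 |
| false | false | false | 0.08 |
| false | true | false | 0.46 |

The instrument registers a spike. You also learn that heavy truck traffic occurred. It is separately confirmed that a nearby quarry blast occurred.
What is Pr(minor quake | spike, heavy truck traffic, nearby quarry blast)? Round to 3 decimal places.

Pr(minor quake | spike, heavy truck traffic, nearby quarry blast) ≈ 0.275

P(spike | heavy truck traffic, nearby quarry blast) = 0.7*0.77 + 0.89*0.23 = 0.539000 + 0.204700 = 0.743700
Of this, 0.204700 comes from 0.89*0.23 (the minor quake=true cases).
Hence the posterior is 0.204700/0.743700 ≈ 0.275.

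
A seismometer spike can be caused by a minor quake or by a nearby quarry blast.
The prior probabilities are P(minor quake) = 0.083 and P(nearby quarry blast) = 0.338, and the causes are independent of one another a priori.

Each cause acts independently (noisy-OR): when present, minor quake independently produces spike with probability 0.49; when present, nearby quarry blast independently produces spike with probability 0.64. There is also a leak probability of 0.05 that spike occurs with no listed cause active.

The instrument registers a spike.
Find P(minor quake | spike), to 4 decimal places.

P(minor quake | spike) ≈ 0.1802

Under noisy-OR, P(spike | causes) = 1 − (1−0.05)·∏(1−qᵢ) over the active causes.
For the numerator, keep only minor quake=true terms: 0.028325 + 0.023161 = 0.051486
Denominator P(spike): 0.05·0.917·0.662 + 0.658·0.917·0.338 + 0.5155·0.083·0.662 + 0.82558·0.083·0.338 = 0.285783
P(minor quake | spike) = 0.051486/0.285783 ≈ 0.1802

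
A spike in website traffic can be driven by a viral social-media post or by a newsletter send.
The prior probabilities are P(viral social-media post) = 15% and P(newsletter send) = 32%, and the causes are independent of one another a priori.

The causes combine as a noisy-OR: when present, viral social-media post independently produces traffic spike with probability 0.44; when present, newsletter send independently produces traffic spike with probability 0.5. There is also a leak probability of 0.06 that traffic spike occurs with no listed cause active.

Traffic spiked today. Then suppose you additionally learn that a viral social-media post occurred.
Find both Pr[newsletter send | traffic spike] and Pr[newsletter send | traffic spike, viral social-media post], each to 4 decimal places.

Pr[newsletter send | traffic spike] ≈ 0.6839; Pr[newsletter send | traffic spike, viral social-media post] ≈ 0.4227

Under noisy-OR, P(traffic spike | causes) = 1 − (1−0.06)·∏(1−qᵢ) over the active causes.
Weight on newsletter send=true, given the evidence: 0.144160 + 0.035366 = 0.179526
Normalizer over all consistent configurations: 0.06·0.85·0.68 + 0.53·0.85·0.32 + 0.4736·0.15·0.68 + 0.7368·0.15·0.32 = 0.262513
P(newsletter send | traffic spike) = 0.179526/0.262513 ≈ 0.6839

Now condition on the additional information:
Enumerate both values of newsletter send and weight by the priors:
  P(traffic spike | viral social-media post) = 0.4736×0.68 + 0.7368×0.32
        = 0.322048 + 0.235776 = 0.557824
The terms with newsletter send present sum to 0.235776, so
  P(newsletter send | traffic spike, viral social-media post) = 0.235776 / 0.557824 ≈ 0.4227
— viral social-media post explains away the evidence for newsletter send.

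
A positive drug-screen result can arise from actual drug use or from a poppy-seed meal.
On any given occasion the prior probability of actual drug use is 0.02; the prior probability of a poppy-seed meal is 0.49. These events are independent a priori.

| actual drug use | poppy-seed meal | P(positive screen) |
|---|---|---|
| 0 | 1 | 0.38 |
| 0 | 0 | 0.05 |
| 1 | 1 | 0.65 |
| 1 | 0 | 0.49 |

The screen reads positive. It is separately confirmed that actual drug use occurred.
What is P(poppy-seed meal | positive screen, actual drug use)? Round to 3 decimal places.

Numerator (weight on configurations with poppy-seed meal): 0.65×0.49 = 0.318500
The normalizing constant is 0.49×0.51 + 0.65×0.49 = 0.568400
P(poppy-seed meal | positive screen, actual drug use) = 0.318500/0.568400 ≈ 0.560

P(poppy-seed meal | positive screen, actual drug use) ≈ 0.560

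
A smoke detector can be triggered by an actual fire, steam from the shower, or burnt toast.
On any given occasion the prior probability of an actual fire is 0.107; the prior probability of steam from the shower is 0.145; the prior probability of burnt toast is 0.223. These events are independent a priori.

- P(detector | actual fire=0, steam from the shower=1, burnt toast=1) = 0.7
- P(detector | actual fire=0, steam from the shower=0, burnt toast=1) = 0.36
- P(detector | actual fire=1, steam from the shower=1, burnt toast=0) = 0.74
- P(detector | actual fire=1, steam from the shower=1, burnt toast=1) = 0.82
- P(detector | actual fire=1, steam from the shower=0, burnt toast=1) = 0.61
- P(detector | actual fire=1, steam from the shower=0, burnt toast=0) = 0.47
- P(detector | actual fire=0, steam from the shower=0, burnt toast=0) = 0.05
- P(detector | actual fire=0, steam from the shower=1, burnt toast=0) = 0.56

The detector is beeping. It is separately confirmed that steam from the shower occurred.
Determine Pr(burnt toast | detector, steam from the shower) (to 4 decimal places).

By total probability over the 4 (actual fire, burnt toast) configurations:
  P(detector | steam from the shower) = 0.56×0.893×0.777 + 0.7×0.893×0.223 + 0.74×0.107×0.777 + 0.82×0.107×0.223
        = 0.388562 + 0.139397 + 0.061523 + 0.019566 = 0.609048
Keeping only the burnt toast-present terms gives 0.158963, so
  P(burnt toast | detector, steam from the shower) = 0.158963 / 0.609048 ≈ 0.2610

Pr(burnt toast | detector, steam from the shower) ≈ 0.2610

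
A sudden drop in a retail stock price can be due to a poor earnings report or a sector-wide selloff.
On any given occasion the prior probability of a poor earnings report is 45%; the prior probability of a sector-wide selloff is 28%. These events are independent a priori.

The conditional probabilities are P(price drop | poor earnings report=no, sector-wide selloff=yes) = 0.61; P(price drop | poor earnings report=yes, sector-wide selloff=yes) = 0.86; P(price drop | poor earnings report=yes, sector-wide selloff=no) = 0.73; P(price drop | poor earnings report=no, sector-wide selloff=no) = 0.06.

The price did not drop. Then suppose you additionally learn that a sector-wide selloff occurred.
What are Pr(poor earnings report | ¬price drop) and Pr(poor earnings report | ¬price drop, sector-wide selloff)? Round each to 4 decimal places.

Pr(poor earnings report | ¬price drop) ≈ 0.1956; Pr(poor earnings report | ¬price drop, sector-wide selloff) ≈ 0.2270

P(¬price drop) = 0.94*0.55*0.72 + 0.39*0.55*0.28 + 0.27*0.45*0.72 + 0.14*0.45*0.28 = 0.372240 + 0.060060 + 0.087480 + 0.017640 = 0.537420
The poor earnings report-present share is 0.087480 + 0.017640 = 0.105120.
Hence the posterior is 0.105120/0.537420 ≈ 0.1956.

Now also conditioning on sector-wide selloff=true:
P(¬price drop | sector-wide selloff) = 0.39·0.55 + 0.14·0.45 = 0.214500 + 0.063000 = 0.277500
Of this, 0.063000 comes from 0.14·0.45 (the poor earnings report=true cases).
So P(poor earnings report | ¬price drop, sector-wide selloff) = 0.063000/0.277500 ≈ 0.2270.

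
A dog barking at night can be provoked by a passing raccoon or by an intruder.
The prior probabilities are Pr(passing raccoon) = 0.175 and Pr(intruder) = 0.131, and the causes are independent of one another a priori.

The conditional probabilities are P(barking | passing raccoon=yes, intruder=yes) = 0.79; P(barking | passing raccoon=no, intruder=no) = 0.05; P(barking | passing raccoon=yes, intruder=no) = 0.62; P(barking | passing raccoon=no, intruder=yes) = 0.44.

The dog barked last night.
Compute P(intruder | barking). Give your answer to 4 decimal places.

P(barking) = 0.05*0.825*0.869 + 0.44*0.825*0.131 + 0.62*0.175*0.869 + 0.79*0.175*0.131 = 0.035846 + 0.047553 + 0.094286 + 0.018111 = 0.195796
Of this, 0.065664 comes from 0.047553 + 0.018111 (the intruder=true cases).
Hence the posterior is 0.065664/0.195796 ≈ 0.3354.

P(intruder | barking) ≈ 0.3354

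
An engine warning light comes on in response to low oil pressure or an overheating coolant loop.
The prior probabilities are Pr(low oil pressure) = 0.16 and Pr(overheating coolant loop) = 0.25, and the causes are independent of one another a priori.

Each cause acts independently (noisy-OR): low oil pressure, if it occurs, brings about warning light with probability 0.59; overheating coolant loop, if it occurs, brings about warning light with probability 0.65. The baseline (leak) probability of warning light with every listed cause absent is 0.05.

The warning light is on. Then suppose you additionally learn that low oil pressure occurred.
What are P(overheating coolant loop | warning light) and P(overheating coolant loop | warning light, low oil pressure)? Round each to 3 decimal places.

P(overheating coolant loop | warning light) ≈ 0.625; P(overheating coolant loop | warning light, low oil pressure) ≈ 0.320

Under noisy-OR, P(warning light | causes) = 1 − (1−0.05)·∏(1−qᵢ) over the active causes.
Numerator (weight on configurations with overheating coolant loop): 0.140175 + 0.034547 = 0.174722
Normalizer over all consistent configurations: 0.05·0.84·0.75 + 0.6675·0.84·0.25 + 0.6105·0.16·0.75 + 0.863675·0.16·0.25 = 0.279482
Posterior = 0.174722 / 0.279482 ≈ 0.625

Now also conditioning on low oil pressure=true:
Numerator (weight on configurations with overheating coolant loop): 0.863675·0.25 = 0.215919
The normalizing constant is 0.6105·0.75 + 0.863675·0.25 = 0.673794
Posterior = 0.215919 / 0.673794 ≈ 0.320
This is intercausal reasoning (explaining away): once low oil pressure accounts for the warning light, overheating coolant loop becomes less likely.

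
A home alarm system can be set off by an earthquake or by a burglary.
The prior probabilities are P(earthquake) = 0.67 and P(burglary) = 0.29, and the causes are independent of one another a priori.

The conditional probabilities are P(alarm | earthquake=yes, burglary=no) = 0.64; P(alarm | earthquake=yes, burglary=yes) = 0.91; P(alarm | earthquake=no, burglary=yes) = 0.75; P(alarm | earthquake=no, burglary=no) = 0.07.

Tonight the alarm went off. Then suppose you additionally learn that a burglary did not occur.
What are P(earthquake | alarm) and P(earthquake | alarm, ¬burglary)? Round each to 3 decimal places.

P(alarm) = 0.07*0.33*0.71 + 0.75*0.33*0.29 + 0.64*0.67*0.71 + 0.91*0.67*0.29 = 0.016401 + 0.071775 + 0.304448 + 0.176813 = 0.569437
Of this, 0.481261 comes from 0.304448 + 0.176813 (the earthquake=true cases).
P(earthquake | alarm) = 0.481261 / 0.569437 ≈ 0.845

Now also conditioning on burglary≠true:
By total probability over both values of earthquake:
  P(alarm | ¬burglary) = 0.07·0.33 + 0.64·0.67
        = 0.023100 + 0.428800 = 0.451900
Keeping only the earthquake-present terms gives 0.428800, so
  P(earthquake | alarm, ¬burglary) = 0.428800 / 0.451900 ≈ 0.949
Ruling out burglary raises the posterior on earthquake — the flip side of explaining away.

P(earthquake | alarm) ≈ 0.845; P(earthquake | alarm, ¬burglary) ≈ 0.949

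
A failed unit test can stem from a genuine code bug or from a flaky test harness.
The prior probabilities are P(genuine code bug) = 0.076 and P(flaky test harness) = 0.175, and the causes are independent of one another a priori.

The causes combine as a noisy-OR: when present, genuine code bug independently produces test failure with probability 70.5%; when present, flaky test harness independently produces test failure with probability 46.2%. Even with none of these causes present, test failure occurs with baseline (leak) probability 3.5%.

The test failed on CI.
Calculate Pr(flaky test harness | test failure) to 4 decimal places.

Under noisy-OR, P(test failure | causes) = 1 − (1−0.035)·∏(1−qᵢ) over the active causes.
Sum P(test failure|·) weighted by the priors over the 4 (genuine code bug, flaky test harness) configurations:
  P(test failure) = 0.035×0.924×0.825 + 0.48083×0.924×0.175 + 0.715325×0.076×0.825 + 0.846845×0.076×0.175
        = 0.026681 + 0.077750 + 0.044851 + 0.011263 = 0.160545
The terms with flaky test harness present sum to 0.089013, so
  P(flaky test harness | test failure) = 0.089013 / 0.160545 ≈ 0.5544

Pr(flaky test harness | test failure) ≈ 0.5544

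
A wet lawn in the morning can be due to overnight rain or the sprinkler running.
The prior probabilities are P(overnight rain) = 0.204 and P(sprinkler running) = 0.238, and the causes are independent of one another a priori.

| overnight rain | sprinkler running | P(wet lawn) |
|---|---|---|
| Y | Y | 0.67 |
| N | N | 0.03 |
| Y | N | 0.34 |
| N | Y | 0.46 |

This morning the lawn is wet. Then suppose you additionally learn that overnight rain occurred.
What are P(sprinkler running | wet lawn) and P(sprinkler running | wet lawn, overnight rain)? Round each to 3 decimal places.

P(wet lawn) = 0.03·0.796·0.762 + 0.46·0.796·0.238 + 0.34·0.204·0.762 + 0.67·0.204·0.238 = 0.018197 + 0.087146 + 0.052852 + 0.032530 = 0.190725
Restricting to configurations with sprinkler running present: 0.087146 + 0.032530 = 0.119676.
Hence the posterior is 0.119676/0.190725 ≈ 0.627.

With the extra evidence:
P(wet lawn | overnight rain) = 0.34*0.762 + 0.67*0.238 = 0.259080 + 0.159460 = 0.418540
Restricting to configurations with sprinkler running present: 0.67*0.238 = 0.159460.
Hence the posterior is 0.159460/0.418540 ≈ 0.381.
Conditioning on overnight rain lowers the posterior on sprinkler running: the classic explaining-away effect in a common-effect structure.

P(sprinkler running | wet lawn) ≈ 0.627; P(sprinkler running | wet lawn, overnight rain) ≈ 0.381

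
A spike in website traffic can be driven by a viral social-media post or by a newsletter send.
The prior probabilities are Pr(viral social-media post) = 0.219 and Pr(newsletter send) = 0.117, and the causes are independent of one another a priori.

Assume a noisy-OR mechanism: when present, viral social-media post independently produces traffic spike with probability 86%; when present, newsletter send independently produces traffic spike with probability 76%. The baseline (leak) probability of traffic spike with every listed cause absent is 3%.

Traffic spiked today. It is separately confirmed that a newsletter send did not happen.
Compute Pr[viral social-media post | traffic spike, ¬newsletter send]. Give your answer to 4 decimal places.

Under noisy-OR, P(traffic spike | causes) = 1 − (1−0.03)·∏(1−qᵢ) over the active causes.
Sum P(traffic spike|·) weighted by the priors over both values of viral social-media post:
  P(traffic spike | ¬newsletter send) = 0.03×0.781 + 0.8642×0.219
        = 0.023430 + 0.189260 = 0.212690
Configurations with viral social-media post contribute 0.189260, so
  P(viral social-media post | traffic spike, ¬newsletter send) = 0.189260 / 0.212690 ≈ 0.8898

Pr[viral social-media post | traffic spike, ¬newsletter send] ≈ 0.8898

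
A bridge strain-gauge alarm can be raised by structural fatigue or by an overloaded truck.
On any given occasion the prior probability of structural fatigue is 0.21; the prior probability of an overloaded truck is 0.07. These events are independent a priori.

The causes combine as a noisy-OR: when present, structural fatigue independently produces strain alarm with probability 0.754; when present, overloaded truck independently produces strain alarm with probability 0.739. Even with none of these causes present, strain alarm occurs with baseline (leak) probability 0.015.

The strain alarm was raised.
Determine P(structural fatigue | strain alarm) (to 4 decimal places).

Under noisy-OR, P(strain alarm | causes) = 1 − (1−0.015)·∏(1−qᵢ) over the active causes.
P(strain alarm) = 0.015*0.79*0.93 + 0.742915*0.79*0.07 + 0.75769*0.21*0.93 + 0.936757*0.21*0.07 = 0.011021 + 0.041083 + 0.147977 + 0.013770 = 0.213851
The structural fatigue-present share is 0.147977 + 0.013770 = 0.161747.
P(structural fatigue | strain alarm) = 0.161747 / 0.213851 ≈ 0.7564

P(structural fatigue | strain alarm) ≈ 0.7564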